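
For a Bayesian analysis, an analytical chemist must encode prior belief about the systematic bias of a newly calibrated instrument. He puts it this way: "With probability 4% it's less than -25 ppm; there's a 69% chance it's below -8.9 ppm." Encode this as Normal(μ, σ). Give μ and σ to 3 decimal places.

μ = -12.454, σ = 7.167

For Normal(μ,σ), the p-quantile is μ + z_p·σ. Here z_{0.04} = -1.751, z_{0.69} = 0.4959.
So -25 = μ − 1.751σ and -8.9 = μ + 0.4959σ.
Subtracting: σ = (-8.9 − -25)/(0.4959 − (-1.751)) = 7.167.
Then μ = -25 − (-1.751)·7.167 = -12.454.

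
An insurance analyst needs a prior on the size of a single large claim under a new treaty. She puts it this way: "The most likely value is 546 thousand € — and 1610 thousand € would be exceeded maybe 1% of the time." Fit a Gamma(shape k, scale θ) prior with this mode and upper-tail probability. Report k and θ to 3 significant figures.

k ≈ 4.87, θ ≈ 141

Gamma(k,θ) with k>1 has mode (k−1)θ, so θ = 546/(k−1).
Need P(X < 1610) = 0.99 with θ tied to k this way. Start at k = 2, θ = 546: P(X<1610) ≈ 0.793.
Too low — raise k to concentrate. Iterating converges to k ≈ 4.87.
Then θ = 546/(4.87−1) ≈ 141.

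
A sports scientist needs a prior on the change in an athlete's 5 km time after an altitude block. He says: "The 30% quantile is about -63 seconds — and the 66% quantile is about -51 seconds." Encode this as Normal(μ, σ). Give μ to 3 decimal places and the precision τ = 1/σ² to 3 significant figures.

The p-quantile of Normal(μ,σ) is μ + z_p·σ, with z_{0.3} = -0.5244 and z_{0.66} = 0.4125.
Eliminate σ: μ = (z₂·x₁ − z₁·x₂)/(z₂ − z₁) = (0.4125·-63 − (-0.5244)·-51)/0.9369 = -56.283.
Then σ = (x₂ − x₁)/(z₂ − z₁) = (-51 − -63)/0.9369 = 12.809.
Precision τ = 1/σ² = 1/12.81² = 0.0061.

μ = -56.283, τ = 0.0061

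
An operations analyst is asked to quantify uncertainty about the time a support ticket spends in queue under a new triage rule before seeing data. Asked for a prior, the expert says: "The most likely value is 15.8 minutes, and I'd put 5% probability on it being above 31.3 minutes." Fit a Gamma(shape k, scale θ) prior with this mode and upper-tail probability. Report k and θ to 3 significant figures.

Gamma(k,θ) with k>1 has mode (k−1)θ, so θ = 15.8/(k−1).
Need P(X < 31.3) = 0.95 with θ tied to k this way. Start at k = 2, θ = 15.8: P(X<31.3) ≈ 0.589.
Too low — raise k to concentrate. Iterating converges to k ≈ 6.93.
Then θ = 15.8/(6.93−1) ≈ 2.66.

k ≈ 6.93, θ ≈ 2.66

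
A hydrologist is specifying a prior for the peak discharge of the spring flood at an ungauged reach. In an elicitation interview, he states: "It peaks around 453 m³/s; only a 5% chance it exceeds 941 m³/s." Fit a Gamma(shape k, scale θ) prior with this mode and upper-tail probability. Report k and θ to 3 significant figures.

k ≈ 6.17, θ ≈ 87.6

Gamma(k,θ) with k>1 has mode (k−1)θ, so θ = 453/(k−1).
Need P(X < 941) = 0.95 with θ tied to k this way. Start at k = 2, θ = 453: P(X<941) ≈ 0.615.
Too low — raise k to concentrate. Iterating converges to k ≈ 6.17.
Then θ = 453/(6.17−1) ≈ 87.6.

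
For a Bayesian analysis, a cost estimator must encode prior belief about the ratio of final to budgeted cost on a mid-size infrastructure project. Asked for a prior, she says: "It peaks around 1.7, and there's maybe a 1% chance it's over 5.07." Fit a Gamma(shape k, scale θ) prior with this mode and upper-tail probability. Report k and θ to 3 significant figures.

Gamma(k,θ) with k>1 has mode (k−1)θ, so θ = 1.7/(k−1).
Need P(X < 5.07) = 0.99 with θ tied to k this way. Start at k = 2, θ = 1.7: P(X<5.07) ≈ 0.798.
Too low — raise k to concentrate. Iterating converges to k ≈ 4.78.
Then θ = 1.7/(4.78−1) ≈ 0.45.

k ≈ 4.78, θ ≈ 0.45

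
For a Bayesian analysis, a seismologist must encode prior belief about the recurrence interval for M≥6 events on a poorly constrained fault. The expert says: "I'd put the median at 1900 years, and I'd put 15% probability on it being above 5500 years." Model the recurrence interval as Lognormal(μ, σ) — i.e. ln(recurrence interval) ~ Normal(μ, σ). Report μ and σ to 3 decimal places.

μ ≈ 7.550, σ ≈ 1.026

If T ~ Lognormal(μ,σ) then ln T ~ Normal(μ,σ), so the p-quantile of ln T is μ + z_p·σ.
ln(1900) = 7.55 and ln(5500) = 8.613; z_{0.5} = 0, z_{0.85} = 1.036.
σ = (8.613 − 7.55)/(1.036 − (0)) = 1.026.
μ = 7.55 − (0)·1.026 = 7.550.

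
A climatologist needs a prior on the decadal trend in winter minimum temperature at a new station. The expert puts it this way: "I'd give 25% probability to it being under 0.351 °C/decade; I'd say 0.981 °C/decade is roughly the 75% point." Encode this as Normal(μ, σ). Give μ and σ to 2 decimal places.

For Normal(μ,σ), the p-quantile is μ + z_p·σ. Here z_{0.25} = -0.6745, z_{0.75} = 0.6745.
So 0.351 = μ − 0.6745σ and 0.981 = μ + 0.6745σ.
Subtracting: σ = (0.981 − 0.351)/(0.6745 − (-0.6745)) = 0.47.
Then μ = 0.351 − (-0.6745)·0.47 = 0.67.

μ = 0.67, σ = 0.47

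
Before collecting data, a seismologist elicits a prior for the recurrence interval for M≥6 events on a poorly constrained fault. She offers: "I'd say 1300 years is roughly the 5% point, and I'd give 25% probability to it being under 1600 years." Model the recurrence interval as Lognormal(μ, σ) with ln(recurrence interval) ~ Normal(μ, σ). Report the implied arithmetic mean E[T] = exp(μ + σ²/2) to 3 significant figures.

If T ~ Lognormal(μ,σ) then ln T ~ Normal(μ,σ), so the p-quantile of ln T is μ + z_p·σ.
ln(1300) = 7.17 and ln(1600) = 7.378; z_{0.05} = -1.645, z_{0.25} = -0.6745.
σ = (7.378 − 7.17)/(-0.6745 − (-1.645)) = 0.214.
μ = 7.17 − (-1.645)·0.214 = 7.522.
E[T] = exp(μ + σ²/2) = exp(7.522 + 0.0229) = 1890 years.

E[T] ≈ 1890 years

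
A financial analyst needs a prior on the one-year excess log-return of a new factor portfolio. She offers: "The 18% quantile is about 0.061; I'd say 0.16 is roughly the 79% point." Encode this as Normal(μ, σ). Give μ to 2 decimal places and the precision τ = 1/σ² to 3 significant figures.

μ = 0.11, τ = 302

For Normal(μ,σ), the p-quantile is μ + z_p·σ. Here z_{0.18} = -0.9154, z_{0.79} = 0.8064.
So 0.061 = μ − 0.9154σ and 0.16 = μ + 0.8064σ.
Subtracting: σ = (0.16 − 0.061)/(0.8064 − (-0.9154)) = 0.06.
Then μ = 0.061 − (-0.9154)·0.06 = 0.11.
Precision τ = 1/σ² = 1/0.0575² = 302.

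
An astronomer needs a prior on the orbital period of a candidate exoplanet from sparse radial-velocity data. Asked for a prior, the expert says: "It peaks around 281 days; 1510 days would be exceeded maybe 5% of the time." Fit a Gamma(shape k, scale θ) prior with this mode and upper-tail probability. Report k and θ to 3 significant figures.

Gamma(k,θ) with k>1 has mode (k−1)θ, so θ = 281/(k−1).
Need P(X < 1510) = 0.95 with θ tied to k this way. Start at k = 2, θ = 281: P(X<1510) ≈ 0.970.
Too high — lower k to spread out. Iterating converges to k ≈ 1.83.
Then θ = 281/(1.83−1) ≈ 338.

k ≈ 1.83, θ ≈ 338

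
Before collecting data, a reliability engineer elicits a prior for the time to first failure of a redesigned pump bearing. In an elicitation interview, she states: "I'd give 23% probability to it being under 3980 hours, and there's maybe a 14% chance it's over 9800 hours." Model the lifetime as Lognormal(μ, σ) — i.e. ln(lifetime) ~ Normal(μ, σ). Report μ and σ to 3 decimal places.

μ ≈ 8.655, σ ≈ 0.495

If T ~ Lognormal(μ,σ) then ln T ~ Normal(μ,σ), so the p-quantile of ln T is μ + z_p·σ.
ln(3980) = 8.289 and ln(9800) = 9.19; z_{0.23} = -0.7388, z_{0.86} = 1.08.
σ = (9.19 − 8.289)/(1.08 − (-0.7388)) = 0.495.
μ = 8.289 − (-0.7388)·0.495 = 8.655.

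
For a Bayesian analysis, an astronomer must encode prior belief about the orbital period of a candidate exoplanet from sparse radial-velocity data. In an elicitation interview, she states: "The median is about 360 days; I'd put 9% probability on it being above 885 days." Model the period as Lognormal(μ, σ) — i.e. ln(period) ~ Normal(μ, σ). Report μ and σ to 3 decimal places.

μ ≈ 5.886, σ ≈ 0.671

If T ~ Lognormal(μ,σ) then ln T ~ Normal(μ,σ), so the p-quantile of ln T is μ + z_p·σ.
ln(360) = 5.886 and ln(885) = 6.786; z_{0.5} = 0, z_{0.91} = 1.341.
σ = (6.786 − 5.886)/(1.341 − (0)) = 0.671.
μ = 5.886 − (0)·0.671 = 5.886.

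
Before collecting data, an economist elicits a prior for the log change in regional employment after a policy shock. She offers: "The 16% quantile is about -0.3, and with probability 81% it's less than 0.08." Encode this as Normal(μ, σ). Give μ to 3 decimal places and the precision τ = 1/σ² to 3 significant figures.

For Normal(μ,σ), the p-quantile is μ + z_p·σ. Here z_{0.16} = -0.9945, z_{0.81} = 0.8779.
So -0.3 = μ − 0.9945σ and 0.08 = μ + 0.8779σ.
Subtracting: σ = (0.08 − -0.3)/(0.8779 − (-0.9945)) = 0.203.
Then μ = -0.3 − (-0.9945)·0.203 = -0.098.
Precision τ = 1/σ² = 1/0.203² = 24.3.

μ = -0.098, τ = 24.3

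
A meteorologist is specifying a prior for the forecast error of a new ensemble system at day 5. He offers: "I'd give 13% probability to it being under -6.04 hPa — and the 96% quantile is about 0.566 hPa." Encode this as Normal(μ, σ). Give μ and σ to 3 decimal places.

μ = -3.454, σ = 2.296

The p-quantile of Normal(μ,σ) is μ + z_p·σ, with z_{0.13} = -1.126 and z_{0.96} = 1.751.
Eliminate σ: μ = (z₂·x₁ − z₁·x₂)/(z₂ − z₁) = (1.751·-6.04 − (-1.126)·0.566)/2.877 = -3.454.
Then σ = (x₂ − x₁)/(z₂ − z₁) = (0.566 − -6.04)/2.877 = 2.296.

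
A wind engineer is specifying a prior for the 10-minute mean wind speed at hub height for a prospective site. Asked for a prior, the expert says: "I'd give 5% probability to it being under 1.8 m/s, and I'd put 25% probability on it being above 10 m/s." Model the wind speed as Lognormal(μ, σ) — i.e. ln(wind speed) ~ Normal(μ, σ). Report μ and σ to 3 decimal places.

If T ~ Lognormal(μ,σ) then ln T ~ Normal(μ,σ), so the p-quantile of ln T is μ + z_p·σ.
ln(1.8) = 0.5878 and ln(10) = 2.303; z_{0.05} = -1.645, z_{0.75} = 0.6745.
σ = (2.303 − 0.5878)/(0.6745 − (-1.645)) = 0.739.
μ = 0.5878 − (-1.645)·0.739 = 1.804.

μ ≈ 1.804, σ ≈ 0.739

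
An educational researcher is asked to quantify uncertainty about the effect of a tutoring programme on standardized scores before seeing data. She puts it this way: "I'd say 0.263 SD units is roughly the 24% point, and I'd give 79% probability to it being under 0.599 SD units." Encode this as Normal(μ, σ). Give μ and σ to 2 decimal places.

μ = 0.42, σ = 0.22

The p-quantile of Normal(μ,σ) is μ + z_p·σ, with z_{0.24} = -0.7063 and z_{0.79} = 0.8064.
Eliminate σ: μ = (z₂·x₁ − z₁·x₂)/(z₂ − z₁) = (0.8064·0.263 − (-0.7063)·0.599)/1.513 = 0.42.
Then σ = (x₂ − x₁)/(z₂ − z₁) = (0.599 − 0.263)/1.513 = 0.22.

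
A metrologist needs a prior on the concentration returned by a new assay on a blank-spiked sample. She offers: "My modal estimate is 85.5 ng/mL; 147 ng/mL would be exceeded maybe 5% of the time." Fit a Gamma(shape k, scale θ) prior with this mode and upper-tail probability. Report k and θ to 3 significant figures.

Gamma(k,θ) with k>1 has mode (k−1)θ, so θ = 85.5/(k−1).
Need P(X < 147) = 0.95 with θ tied to k this way. Start at k = 2, θ = 85.5: P(X<147) ≈ 0.513.
Too low — raise k to concentrate. Iterating converges to k ≈ 10.5.
Then θ = 85.5/(10.5−1) ≈ 9.

k ≈ 10.5, θ ≈ 9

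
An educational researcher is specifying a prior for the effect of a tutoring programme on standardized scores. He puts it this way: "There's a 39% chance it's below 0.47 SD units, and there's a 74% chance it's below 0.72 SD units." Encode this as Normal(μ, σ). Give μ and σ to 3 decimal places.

For Normal(μ,σ), the p-quantile is μ + z_p·σ. Here z_{0.39} = -0.2793, z_{0.74} = 0.6433.
So 0.47 = μ − 0.2793σ and 0.72 = μ + 0.6433σ.
Subtracting: σ = (0.72 − 0.47)/(0.6433 − (-0.2793)) = 0.271.
Then μ = 0.47 − (-0.2793)·0.271 = 0.546.

μ = 0.546, σ = 0.271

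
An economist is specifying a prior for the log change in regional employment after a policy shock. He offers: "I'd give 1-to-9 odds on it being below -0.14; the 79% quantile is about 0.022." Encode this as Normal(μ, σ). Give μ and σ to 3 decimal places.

μ = -0.041, σ = 0.078

For Normal(μ,σ), the p-quantile is μ + z_p·σ. Here z_{0.1} = -1.282, z_{0.79} = 0.8064.
So -0.14 = μ − 1.282σ and 0.022 = μ + 0.8064σ.
Subtracting: σ = (0.022 − -0.14)/(0.8064 − (-1.282)) = 0.078.
Then μ = -0.14 − (-1.282)·0.078 = -0.041.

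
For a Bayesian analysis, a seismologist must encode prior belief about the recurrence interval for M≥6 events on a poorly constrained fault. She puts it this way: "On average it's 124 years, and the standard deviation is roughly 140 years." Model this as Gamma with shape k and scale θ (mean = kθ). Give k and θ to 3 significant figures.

For Gamma(k, scale θ): mean = kθ, variance = kθ², so CV = 1/√k.
CV = SD/mean = 140/124 = 1.129, hence k = 1/CV² = 0.784.
Then θ = mean/k = 124/0.784 = 158.

k ≈ 0.784, θ ≈ 158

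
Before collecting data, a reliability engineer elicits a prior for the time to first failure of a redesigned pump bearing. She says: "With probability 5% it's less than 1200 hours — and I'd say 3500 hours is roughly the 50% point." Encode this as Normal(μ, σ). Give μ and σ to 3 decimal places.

μ = 3500.000, σ = 1398.301

The p-quantile of Normal(μ,σ) is μ + z_p·σ, with z_{0.05} = -1.645 and z_{0.5} = 0.
Eliminate σ: μ = (z₂·x₁ − z₁·x₂)/(z₂ − z₁) = (0·1200 − (-1.645)·3500)/1.645 = 3500.000.
Then σ = (x₂ − x₁)/(z₂ − z₁) = (3500 − 1200)/1.645 = 1398.301.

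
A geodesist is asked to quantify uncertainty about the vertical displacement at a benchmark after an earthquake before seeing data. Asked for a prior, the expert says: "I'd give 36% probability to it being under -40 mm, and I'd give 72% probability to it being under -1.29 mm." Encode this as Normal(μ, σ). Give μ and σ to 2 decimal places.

μ = -25.26, σ = 41.12

For Normal(μ,σ), the p-quantile is μ + z_p·σ. Here z_{0.36} = -0.3585, z_{0.72} = 0.5828.
So -40 = μ − 0.3585σ and -1.29 = μ + 0.5828σ.
Subtracting: σ = (-1.29 − -40)/(0.5828 − (-0.3585)) = 41.12.
Then μ = -40 − (-0.3585)·41.12 = -25.26.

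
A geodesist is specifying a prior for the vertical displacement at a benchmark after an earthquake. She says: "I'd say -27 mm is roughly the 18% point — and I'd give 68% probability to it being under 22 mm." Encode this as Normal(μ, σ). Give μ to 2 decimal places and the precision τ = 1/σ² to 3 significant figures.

μ = 5.43, τ = 0.000797

For Normal(μ,σ), the p-quantile is μ + z_p·σ. Here z_{0.18} = -0.9154, z_{0.68} = 0.4677.
So -27 = μ − 0.9154σ and 22 = μ + 0.4677σ.
Subtracting: σ = (22 − -27)/(0.4677 − (-0.9154)) = 35.43.
Then μ = -27 − (-0.9154)·35.43 = 5.43.
Precision τ = 1/σ² = 1/35.43² = 0.000797.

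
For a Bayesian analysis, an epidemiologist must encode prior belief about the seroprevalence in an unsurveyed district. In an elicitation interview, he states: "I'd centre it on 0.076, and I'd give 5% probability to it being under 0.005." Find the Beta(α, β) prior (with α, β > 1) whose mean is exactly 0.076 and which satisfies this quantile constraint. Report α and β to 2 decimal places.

With mean 0.076 fixed, write α = 0.076s, β = 0.924s where s = α+β.
Need P(θ < 0.005) = 0.05 under Beta(0.076s, 0.924s). Normal approximation: (q−m)/√(m(1−m)/s) ≈ z_{0.05} = -1.64, so s ≈ 0.076·0.924·(-1.64)²/(0.005−0.076)² = 37.7.
At s = 37.7: P(θ<0.005) ≈ 0.001. Adjusting to match 0.05 gives s ≈ 14.15.
So α = 0.076·14.15 ≈ 1.08, β = 0.924·14.15 ≈ 13.08.

α ≈ 1.08, β ≈ 13.08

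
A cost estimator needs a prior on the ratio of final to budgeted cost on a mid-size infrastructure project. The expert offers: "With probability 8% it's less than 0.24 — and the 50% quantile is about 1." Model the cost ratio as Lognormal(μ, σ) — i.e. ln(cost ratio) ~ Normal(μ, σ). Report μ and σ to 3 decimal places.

μ ≈ 0.000, σ ≈ 1.016

If T ~ Lognormal(μ,σ) then ln T ~ Normal(μ,σ), so the p-quantile of ln T is μ + z_p·σ.
ln(0.24) = -1.427 and ln(1) = 0; z_{0.08} = -1.405, z_{0.5} = 0.
σ = (0 − -1.427)/(0 − (-1.405)) = 1.016.
μ = -1.427 − (-1.405)·1.016 = 0.000.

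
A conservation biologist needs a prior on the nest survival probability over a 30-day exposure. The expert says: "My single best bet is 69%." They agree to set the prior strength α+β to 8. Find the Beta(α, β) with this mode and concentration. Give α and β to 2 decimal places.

α = 5.14, β = 2.86

For α,β > 1 the Beta mode is (α−1)/(α+β−2). With α+β = 8, the mode is (α−1)/6.
Set (α−1)/6 = 0.69 → α = 1 + 0.69·6 = 5.14.
β = 8 − α = 2.86.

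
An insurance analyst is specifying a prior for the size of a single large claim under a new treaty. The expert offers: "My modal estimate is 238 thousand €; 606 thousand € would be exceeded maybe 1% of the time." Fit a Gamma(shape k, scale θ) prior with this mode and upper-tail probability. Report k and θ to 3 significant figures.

Gamma(k,θ) with k>1 has mode (k−1)θ, so θ = 238/(k−1).
Need P(X < 606) = 0.99 with θ tied to k this way. Start at k = 2, θ = 238: P(X<606) ≈ 0.722.
Too low — raise k to concentrate. Iterating converges to k ≈ 6.35.
Then θ = 238/(6.35−1) ≈ 44.5.

k ≈ 6.35, θ ≈ 44.5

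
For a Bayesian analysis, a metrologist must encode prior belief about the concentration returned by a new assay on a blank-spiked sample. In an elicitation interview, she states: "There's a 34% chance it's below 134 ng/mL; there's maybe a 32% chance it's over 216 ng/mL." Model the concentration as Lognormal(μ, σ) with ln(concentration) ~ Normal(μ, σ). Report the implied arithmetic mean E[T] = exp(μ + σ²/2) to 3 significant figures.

E[T] ≈ 194 ng/mL

If T ~ Lognormal(μ,σ) then ln T ~ Normal(μ,σ), so the p-quantile of ln T is μ + z_p·σ.
ln(134) = 4.898 and ln(216) = 5.375; z_{0.34} = -0.4125, z_{0.68} = 0.4677.
σ = (5.375 − 4.898)/(0.4677 − (-0.4125)) = 0.542.
μ = 4.898 − (-0.4125)·0.542 = 5.122.
E[T] = exp(μ + σ²/2) = exp(5.122 + 0.1471) = 194 ng/mL.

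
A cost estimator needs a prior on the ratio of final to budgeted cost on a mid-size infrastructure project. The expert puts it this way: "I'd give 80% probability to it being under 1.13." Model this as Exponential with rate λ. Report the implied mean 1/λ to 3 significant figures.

mean ≈ 0.702

P(T < 1.13) = 1 − e^(−λ·1.13) = 0.8, so λ = −ln(1−0.8)/1.13 = −ln(0.2)/1.13 = 1.42.
Mean = 1/λ = 0.702.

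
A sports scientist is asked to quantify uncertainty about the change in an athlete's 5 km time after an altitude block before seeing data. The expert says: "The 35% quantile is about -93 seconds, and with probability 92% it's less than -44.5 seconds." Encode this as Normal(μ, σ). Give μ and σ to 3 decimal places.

μ = -82.562, σ = 27.089

For Normal(μ,σ), the p-quantile is μ + z_p·σ. Here z_{0.35} = -0.3853, z_{0.92} = 1.405.
So -93 = μ − 0.3853σ and -44.5 = μ + 1.405σ.
Subtracting: σ = (-44.5 − -93)/(1.405 − (-0.3853)) = 27.089.
Then μ = -93 − (-0.3853)·27.089 = -82.562.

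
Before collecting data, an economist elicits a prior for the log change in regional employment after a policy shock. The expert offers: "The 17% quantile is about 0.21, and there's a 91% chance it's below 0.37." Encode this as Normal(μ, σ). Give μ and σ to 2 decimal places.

The p-quantile of Normal(μ,σ) is μ + z_p·σ, with z_{0.17} = -0.9542 and z_{0.91} = 1.341.
Eliminate σ: μ = (z₂·x₁ − z₁·x₂)/(z₂ − z₁) = (1.341·0.21 − (-0.9542)·0.37)/2.295 = 0.28.
Then σ = (x₂ − x₁)/(z₂ − z₁) = (0.37 − 0.21)/2.295 = 0.07.

μ = 0.28, σ = 0.07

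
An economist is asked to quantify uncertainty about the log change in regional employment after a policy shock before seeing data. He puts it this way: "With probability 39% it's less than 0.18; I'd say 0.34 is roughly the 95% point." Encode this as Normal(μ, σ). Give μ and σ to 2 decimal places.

The p-quantile of Normal(μ,σ) is μ + z_p·σ, with z_{0.39} = -0.2793 and z_{0.95} = 1.645.
Eliminate σ: μ = (z₂·x₁ − z₁·x₂)/(z₂ − z₁) = (1.645·0.18 − (-0.2793)·0.34)/1.924 = 0.20.
Then σ = (x₂ − x₁)/(z₂ − z₁) = (0.34 − 0.18)/1.924 = 0.08.

μ = 0.20, σ = 0.08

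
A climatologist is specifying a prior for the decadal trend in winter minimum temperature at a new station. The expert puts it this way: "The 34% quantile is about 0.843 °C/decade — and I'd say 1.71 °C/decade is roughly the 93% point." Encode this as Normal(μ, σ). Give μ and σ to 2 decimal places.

For Normal(μ,σ), the p-quantile is μ + z_p·σ. Here z_{0.34} = -0.4125, z_{0.93} = 1.476.
So 0.843 = μ − 0.4125σ and 1.71 = μ + 1.476σ.
Subtracting: σ = (1.71 − 0.843)/(1.476 − (-0.4125)) = 0.46.
Then μ = 0.843 − (-0.4125)·0.46 = 1.03.

μ = 1.03, σ = 0.46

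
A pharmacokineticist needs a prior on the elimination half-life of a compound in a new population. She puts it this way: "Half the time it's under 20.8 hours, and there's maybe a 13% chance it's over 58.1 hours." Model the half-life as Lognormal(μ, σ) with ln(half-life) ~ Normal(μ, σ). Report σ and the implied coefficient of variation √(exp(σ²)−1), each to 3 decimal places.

If T ~ Lognormal(μ,σ) then ln T ~ Normal(μ,σ), so the p-quantile of ln T is μ + z_p·σ.
ln(20.8) = 3.035 and ln(58.1) = 4.062; z_{0.5} = 0, z_{0.87} = 1.126.
σ = (4.062 − 3.035)/(1.126 − (0)) = 0.912.
μ = 3.035 − (0)·0.912 = 3.035.
CV = √(exp(σ²)−1) = √(exp(0.8317)−1) = 1.139.

σ ≈ 0.912, CV ≈ 1.139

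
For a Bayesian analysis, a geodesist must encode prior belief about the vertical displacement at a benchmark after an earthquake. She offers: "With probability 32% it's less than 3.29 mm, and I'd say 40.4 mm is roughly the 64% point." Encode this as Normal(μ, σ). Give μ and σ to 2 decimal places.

μ = 24.30, σ = 44.92

For Normal(μ,σ), the p-quantile is μ + z_p·σ. Here z_{0.32} = -0.4677, z_{0.64} = 0.3585.
So 3.29 = μ − 0.4677σ and 40.4 = μ + 0.3585σ.
Subtracting: σ = (40.4 − 3.29)/(0.3585 − (-0.4677)) = 44.92.
Then μ = 3.29 − (-0.4677)·44.92 = 24.30.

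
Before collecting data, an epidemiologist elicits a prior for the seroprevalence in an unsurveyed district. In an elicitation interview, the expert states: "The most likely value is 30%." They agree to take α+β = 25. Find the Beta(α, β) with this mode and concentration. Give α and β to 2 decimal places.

α = 7.90, β = 17.10

For α,β > 1 the Beta mode is (α−1)/(α+β−2). With α+β = 25, the mode is (α−1)/23.
Set (α−1)/23 = 0.3 → α = 1 + 0.3·23 = 7.90.
β = 25 − α = 17.10.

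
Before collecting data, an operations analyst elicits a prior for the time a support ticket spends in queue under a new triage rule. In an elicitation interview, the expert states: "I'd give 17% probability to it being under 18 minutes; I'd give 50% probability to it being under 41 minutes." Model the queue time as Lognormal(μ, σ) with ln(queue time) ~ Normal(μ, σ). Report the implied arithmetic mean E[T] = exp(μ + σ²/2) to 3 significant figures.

E[T] ≈ 59.5 minutes

If T ~ Lognormal(μ,σ) then ln T ~ Normal(μ,σ), so the p-quantile of ln T is μ + z_p·σ.
ln(18) = 2.89 and ln(41) = 3.714; z_{0.17} = -0.9542, z_{0.5} = 0.
σ = (3.714 − 2.89)/(0 − (-0.9542)) = 0.863.
μ = 2.89 − (-0.9542)·0.863 = 3.714.
E[T] = exp(μ + σ²/2) = exp(3.714 + 0.3722) = 59.5 minutes.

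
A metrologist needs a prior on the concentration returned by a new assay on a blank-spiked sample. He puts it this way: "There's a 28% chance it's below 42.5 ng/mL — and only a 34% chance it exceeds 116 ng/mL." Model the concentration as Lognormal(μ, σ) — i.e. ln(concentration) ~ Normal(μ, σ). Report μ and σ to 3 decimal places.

μ ≈ 4.337, σ ≈ 1.009

If T ~ Lognormal(μ,σ) then ln T ~ Normal(μ,σ), so the p-quantile of ln T is μ + z_p·σ.
ln(42.5) = 3.75 and ln(116) = 4.754; z_{0.28} = -0.5828, z_{0.66} = 0.4125.
σ = (4.754 − 3.75)/(0.4125 − (-0.5828)) = 1.009.
μ = 3.75 − (-0.5828)·1.009 = 4.337.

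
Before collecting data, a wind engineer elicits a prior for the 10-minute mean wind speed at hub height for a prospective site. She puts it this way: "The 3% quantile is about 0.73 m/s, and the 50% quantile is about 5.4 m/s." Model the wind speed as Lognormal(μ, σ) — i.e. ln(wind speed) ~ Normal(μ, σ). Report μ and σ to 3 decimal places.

If T ~ Lognormal(μ,σ) then ln T ~ Normal(μ,σ), so the p-quantile of ln T is μ + z_p·σ.
ln(0.73) = -0.3147 and ln(5.4) = 1.686; z_{0.03} = -1.881, z_{0.5} = 0.
σ = (1.686 − -0.3147)/(0 − (-1.881)) = 1.064.
μ = -0.3147 − (-1.881)·1.064 = 1.686.

μ ≈ 1.686, σ ≈ 1.064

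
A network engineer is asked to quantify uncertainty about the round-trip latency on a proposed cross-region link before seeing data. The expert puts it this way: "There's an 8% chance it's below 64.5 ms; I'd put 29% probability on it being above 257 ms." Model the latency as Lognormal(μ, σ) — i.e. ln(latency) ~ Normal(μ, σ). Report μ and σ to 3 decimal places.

If T ~ Lognormal(μ,σ) then ln T ~ Normal(μ,σ), so the p-quantile of ln T is μ + z_p·σ.
ln(64.5) = 4.167 and ln(257) = 5.549; z_{0.08} = -1.405, z_{0.71} = 0.5534.
σ = (5.549 − 4.167)/(0.5534 − (-1.405)) = 0.706.
μ = 4.167 − (-1.405)·0.706 = 5.158.

μ ≈ 5.158, σ ≈ 0.706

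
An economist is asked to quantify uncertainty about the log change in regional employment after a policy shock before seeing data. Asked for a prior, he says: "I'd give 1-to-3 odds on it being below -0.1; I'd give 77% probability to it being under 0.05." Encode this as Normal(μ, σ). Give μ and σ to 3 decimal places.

μ = -0.028, σ = 0.106

The p-quantile of Normal(μ,σ) is μ + z_p·σ, with z_{0.25} = -0.6745 and z_{0.77} = 0.7388.
Eliminate σ: μ = (z₂·x₁ − z₁·x₂)/(z₂ − z₁) = (0.7388·-0.1 − (-0.6745)·0.05)/1.413 = -0.028.
Then σ = (x₂ − x₁)/(z₂ − z₁) = (0.05 − -0.1)/1.413 = 0.106.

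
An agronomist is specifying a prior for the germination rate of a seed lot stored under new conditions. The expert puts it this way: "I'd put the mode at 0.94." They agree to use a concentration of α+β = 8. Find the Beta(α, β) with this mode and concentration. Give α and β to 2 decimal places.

For α,β > 1 the Beta mode is (α−1)/(α+β−2). With α+β = 8, the mode is (α−1)/6.
Set (α−1)/6 = 0.94 → α = 1 + 0.94·6 = 6.64.
β = 8 − α = 1.36.

α = 6.64, β = 1.36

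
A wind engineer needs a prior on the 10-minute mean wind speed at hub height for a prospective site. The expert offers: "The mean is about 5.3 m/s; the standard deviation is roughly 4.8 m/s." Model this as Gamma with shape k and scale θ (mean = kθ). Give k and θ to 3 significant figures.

k ≈ 1.22, θ ≈ 4.35

For Gamma(k, scale θ): mean = kθ, variance = kθ², so CV = 1/√k.
CV = SD/mean = 4.8/5.3 = 0.9057, hence k = 1/CV² = 1.22.
Then θ = mean/k = 5.3/1.22 = 4.35.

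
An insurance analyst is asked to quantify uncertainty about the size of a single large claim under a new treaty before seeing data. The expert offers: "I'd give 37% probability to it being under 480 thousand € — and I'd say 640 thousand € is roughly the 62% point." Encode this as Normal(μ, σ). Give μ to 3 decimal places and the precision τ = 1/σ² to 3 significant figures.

μ = 563.310, τ = 1.59e-05

For Normal(μ,σ), the p-quantile is μ + z_p·σ. Here z_{0.37} = -0.3319, z_{0.62} = 0.3055.
So 480 = μ − 0.3319σ and 640 = μ + 0.3055σ.
Subtracting: σ = (640 − 480)/(0.3055 − (-0.3319)) = 251.046.
Then μ = 480 − (-0.3319)·251.046 = 563.310.
Precision τ = 1/σ² = 1/251² = 1.59e-05.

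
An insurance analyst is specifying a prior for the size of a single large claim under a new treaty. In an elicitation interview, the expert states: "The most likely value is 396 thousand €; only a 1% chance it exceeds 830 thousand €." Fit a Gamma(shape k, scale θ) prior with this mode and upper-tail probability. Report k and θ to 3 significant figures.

Gamma(k,θ) with k>1 has mode (k−1)θ, so θ = 396/(k−1).
Need P(X < 830) = 0.99 with θ tied to k this way. Start at k = 2, θ = 396: P(X<830) ≈ 0.619.
Too low — raise k to concentrate. Iterating converges to k ≈ 9.89.
Then θ = 396/(9.89−1) ≈ 44.6.

k ≈ 9.89, θ ≈ 44.6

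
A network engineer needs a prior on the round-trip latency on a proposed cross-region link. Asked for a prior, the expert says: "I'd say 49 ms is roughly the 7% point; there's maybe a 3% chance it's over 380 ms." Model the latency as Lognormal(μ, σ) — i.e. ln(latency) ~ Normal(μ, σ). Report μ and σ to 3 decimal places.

If T ~ Lognormal(μ,σ) then ln T ~ Normal(μ,σ), so the p-quantile of ln T is μ + z_p·σ.
ln(49) = 3.892 and ln(380) = 5.94; z_{0.07} = -1.476, z_{0.97} = 1.881.
σ = (5.94 − 3.892)/(1.881 − (-1.476)) = 0.610.
μ = 3.892 − (-1.476)·0.610 = 4.792.

μ ≈ 4.792, σ ≈ 0.610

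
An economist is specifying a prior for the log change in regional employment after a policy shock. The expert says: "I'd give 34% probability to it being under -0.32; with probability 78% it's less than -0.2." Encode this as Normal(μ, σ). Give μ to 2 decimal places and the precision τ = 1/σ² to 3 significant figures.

μ = -0.28, τ = 97.5

For Normal(μ,σ), the p-quantile is μ + z_p·σ. Here z_{0.34} = -0.4125, z_{0.78} = 0.7722.
So -0.32 = μ − 0.4125σ and -0.2 = μ + 0.7722σ.
Subtracting: σ = (-0.2 − -0.32)/(0.7722 − (-0.4125)) = 0.10.
Then μ = -0.32 − (-0.4125)·0.10 = -0.28.
Precision τ = 1/σ² = 1/0.1013² = 97.5.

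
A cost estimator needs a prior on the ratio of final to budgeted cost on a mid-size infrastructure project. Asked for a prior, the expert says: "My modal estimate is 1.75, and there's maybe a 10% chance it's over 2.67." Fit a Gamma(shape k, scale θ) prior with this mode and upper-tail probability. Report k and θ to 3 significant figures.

k ≈ 11.5, θ ≈ 0.167

Gamma(k,θ) with k>1 has mode (k−1)θ, so θ = 1.75/(k−1).
Need P(X < 2.67) = 0.9 with θ tied to k this way. Start at k = 2, θ = 1.75: P(X<2.67) ≈ 0.451.
Too low — raise k to concentrate. Iterating converges to k ≈ 11.5.
Then θ = 1.75/(11.5−1) ≈ 0.167.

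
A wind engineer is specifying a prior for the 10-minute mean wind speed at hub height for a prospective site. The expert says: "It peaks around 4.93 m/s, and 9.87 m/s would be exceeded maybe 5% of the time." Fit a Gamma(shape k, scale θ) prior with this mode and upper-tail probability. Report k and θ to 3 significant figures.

Gamma(k,θ) with k>1 has mode (k−1)θ, so θ = 4.93/(k−1).
Need P(X < 9.87) = 0.95 with θ tied to k this way. Start at k = 2, θ = 4.93: P(X<9.87) ≈ 0.595.
Too low — raise k to concentrate. Iterating converges to k ≈ 6.75.
Then θ = 4.93/(6.75−1) ≈ 0.857.

k ≈ 6.75, θ ≈ 0.857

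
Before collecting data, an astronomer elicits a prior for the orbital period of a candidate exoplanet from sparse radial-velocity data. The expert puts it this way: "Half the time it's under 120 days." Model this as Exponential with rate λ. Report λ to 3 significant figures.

Exponential median = ln 2 / λ, so λ = ln 2 / 120.0 = 0.00578.

λ ≈ 0.00578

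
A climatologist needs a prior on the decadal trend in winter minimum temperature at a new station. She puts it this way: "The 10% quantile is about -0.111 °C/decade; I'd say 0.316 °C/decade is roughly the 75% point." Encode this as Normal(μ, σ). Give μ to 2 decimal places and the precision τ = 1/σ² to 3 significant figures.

The p-quantile of Normal(μ,σ) is μ + z_p·σ, with z_{0.1} = -1.282 and z_{0.75} = 0.6745.
Eliminate σ: μ = (z₂·x₁ − z₁·x₂)/(z₂ − z₁) = (0.6745·-0.111 − (-1.282)·0.316)/1.956 = 0.17.
Then σ = (x₂ − x₁)/(z₂ − z₁) = (0.316 − -0.111)/1.956 = 0.22.
Precision τ = 1/σ² = 1/0.2183² = 21.

μ = 0.17, τ = 21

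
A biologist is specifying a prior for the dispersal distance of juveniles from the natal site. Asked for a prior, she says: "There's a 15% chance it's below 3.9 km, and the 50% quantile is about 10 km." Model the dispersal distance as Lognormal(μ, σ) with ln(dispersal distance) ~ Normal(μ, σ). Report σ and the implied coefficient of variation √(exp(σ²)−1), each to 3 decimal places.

If T ~ Lognormal(μ,σ) then ln T ~ Normal(μ,σ), so the p-quantile of ln T is μ + z_p·σ.
ln(3.9) = 1.361 and ln(10) = 2.303; z_{0.15} = -1.036, z_{0.5} = 0.
σ = (2.303 − 1.361)/(0 − (-1.036)) = 0.909.
μ = 1.361 − (-1.036)·0.909 = 2.303.
CV = √(exp(σ²)−1) = √(exp(0.8254)−1) = 1.133.

σ ≈ 0.909, CV ≈ 1.133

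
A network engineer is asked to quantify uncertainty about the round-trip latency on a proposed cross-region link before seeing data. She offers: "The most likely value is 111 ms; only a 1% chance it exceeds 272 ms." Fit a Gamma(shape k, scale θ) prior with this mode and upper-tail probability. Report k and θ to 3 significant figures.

Gamma(k,θ) with k>1 has mode (k−1)θ, so θ = 111/(k−1).
Need P(X < 272) = 0.99 with θ tied to k this way. Start at k = 2, θ = 111: P(X<272) ≈ 0.702.
Too low — raise k to concentrate. Iterating converges to k ≈ 6.87.
Then θ = 111/(6.87−1) ≈ 18.9.

k ≈ 6.87, θ ≈ 18.9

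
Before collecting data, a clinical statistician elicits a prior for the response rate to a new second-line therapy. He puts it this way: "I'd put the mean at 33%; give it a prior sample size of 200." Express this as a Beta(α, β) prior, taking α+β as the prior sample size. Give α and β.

Under the effective-sample-size interpretation, Beta(α, β) has prior mean α/(α+β) and prior sample size α+β.
So α+β = 200 and α/(α+β) = 0.33, giving α = 0.33·200 = 66 and β = 200 − 66 = 134.

α = 66, β = 134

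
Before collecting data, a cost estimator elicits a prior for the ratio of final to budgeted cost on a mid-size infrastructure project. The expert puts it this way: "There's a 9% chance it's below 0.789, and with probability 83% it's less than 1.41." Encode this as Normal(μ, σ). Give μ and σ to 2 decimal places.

For Normal(μ,σ), the p-quantile is μ + z_p·σ. Here z_{0.09} = -1.341, z_{0.83} = 0.9542.
So 0.789 = μ − 1.341σ and 1.41 = μ + 0.9542σ.
Subtracting: σ = (1.41 − 0.789)/(0.9542 − (-1.341)) = 0.27.
Then μ = 0.789 − (-1.341)·0.27 = 1.15.

μ = 1.15, σ = 0.27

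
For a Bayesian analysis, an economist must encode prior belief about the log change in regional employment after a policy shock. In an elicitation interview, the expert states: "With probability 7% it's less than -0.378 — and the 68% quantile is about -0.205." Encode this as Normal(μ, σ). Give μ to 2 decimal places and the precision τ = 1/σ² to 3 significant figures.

For Normal(μ,σ), the p-quantile is μ + z_p·σ. Here z_{0.07} = -1.476, z_{0.68} = 0.4677.
So -0.378 = μ − 1.476σ and -0.205 = μ + 0.4677σ.
Subtracting: σ = (-0.205 − -0.378)/(0.4677 − (-1.476)) = 0.09.
Then μ = -0.378 − (-1.476)·0.09 = -0.25.
Precision τ = 1/σ² = 1/0.08902² = 126.

μ = -0.25, τ = 126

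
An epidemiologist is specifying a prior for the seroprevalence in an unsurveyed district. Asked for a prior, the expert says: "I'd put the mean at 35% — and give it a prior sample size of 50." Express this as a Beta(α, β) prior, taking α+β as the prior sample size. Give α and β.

Under the effective-sample-size interpretation, Beta(α, β) has prior mean α/(α+β) and prior sample size α+β.
So α+β = 50 and α/(α+β) = 0.35, giving α = 0.35·50 = 17.5 and β = 50 − 17.5 = 32.5.

α = 17.5, β = 32.5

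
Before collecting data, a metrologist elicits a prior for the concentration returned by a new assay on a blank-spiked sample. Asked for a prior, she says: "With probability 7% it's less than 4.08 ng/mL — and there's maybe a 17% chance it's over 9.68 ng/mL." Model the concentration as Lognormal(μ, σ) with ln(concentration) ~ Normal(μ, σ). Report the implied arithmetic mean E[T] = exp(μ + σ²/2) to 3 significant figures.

If T ~ Lognormal(μ,σ) then ln T ~ Normal(μ,σ), so the p-quantile of ln T is μ + z_p·σ.
ln(4.08) = 1.406 and ln(9.68) = 2.27; z_{0.07} = -1.476, z_{0.83} = 0.9542.
σ = (2.27 − 1.406)/(0.9542 − (-1.476)) = 0.356.
μ = 1.406 − (-1.476)·0.356 = 1.931.
E[T] = exp(μ + σ²/2) = exp(1.931 + 0.0632) = 7.34 ng/mL.

E[T] ≈ 7.34 ng/mL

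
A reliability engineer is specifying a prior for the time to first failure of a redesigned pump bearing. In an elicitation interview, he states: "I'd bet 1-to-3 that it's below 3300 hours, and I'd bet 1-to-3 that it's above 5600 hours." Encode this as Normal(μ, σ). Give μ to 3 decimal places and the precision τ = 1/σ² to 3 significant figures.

For Normal(μ,σ), the p-quantile is μ + z_p·σ. Here z_{0.25} = -0.6745, z_{0.75} = 0.6745.
So 3300 = μ − 0.6745σ and 5600 = μ + 0.6745σ.
Subtracting: σ = (5600 − 3300)/(0.6745 − (-0.6745)) = 1704.993.
Then μ = 3300 − (-0.6745)·1704.993 = 4450.000.
Precision τ = 1/σ² = 1/1705² = 3.44e-07.

μ = 4450.000, τ = 3.44e-07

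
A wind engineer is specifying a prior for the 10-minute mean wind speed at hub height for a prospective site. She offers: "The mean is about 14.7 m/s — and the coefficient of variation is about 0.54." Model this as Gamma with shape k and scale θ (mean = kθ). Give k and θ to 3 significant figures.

For Gamma(k, scale θ): mean = kθ, variance = kθ², so CV = 1/√k.
CV = 0.54, hence k = 1/CV² = 3.43.
Then θ = mean/k = 14.7/3.43 = 4.29.

k ≈ 3.43, θ ≈ 4.29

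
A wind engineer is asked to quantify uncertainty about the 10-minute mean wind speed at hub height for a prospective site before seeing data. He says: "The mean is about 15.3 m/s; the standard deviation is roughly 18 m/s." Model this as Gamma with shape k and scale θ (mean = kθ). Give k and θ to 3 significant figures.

k ≈ 0.723, θ ≈ 21.2

For Gamma(k, scale θ): mean = kθ, variance = kθ², so CV = 1/√k.
CV = SD/mean = 18/15.3 = 1.176, hence k = 1/CV² = 0.723.
Then θ = mean/k = 15.3/0.723 = 21.2.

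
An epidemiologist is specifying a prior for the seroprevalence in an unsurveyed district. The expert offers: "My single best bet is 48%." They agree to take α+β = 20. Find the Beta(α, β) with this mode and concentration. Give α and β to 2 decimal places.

For α,β > 1 the Beta mode is (α−1)/(α+β−2). With α+β = 20, the mode is (α−1)/18.
Set (α−1)/18 = 0.48 → α = 1 + 0.48·18 = 9.64.
β = 20 − α = 10.36.

α = 9.64, β = 10.36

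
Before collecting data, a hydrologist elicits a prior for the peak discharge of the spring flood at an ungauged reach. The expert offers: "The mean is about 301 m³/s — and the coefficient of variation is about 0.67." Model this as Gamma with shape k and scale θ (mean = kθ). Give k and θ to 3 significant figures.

k ≈ 2.23, θ ≈ 135

For Gamma(k, scale θ): mean = kθ, variance = kθ², so CV = 1/√k.
CV = 0.67, hence k = 1/CV² = 2.23.
Then θ = mean/k = 301/2.23 = 135.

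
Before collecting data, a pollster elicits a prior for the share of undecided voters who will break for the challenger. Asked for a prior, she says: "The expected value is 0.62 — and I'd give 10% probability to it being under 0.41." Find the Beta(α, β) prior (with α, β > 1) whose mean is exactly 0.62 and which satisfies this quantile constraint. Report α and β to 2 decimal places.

α ≈ 5.53, β ≈ 3.39

With mean 0.62 fixed, write α = 0.62s, β = 0.38s where s = α+β.
Need P(θ < 0.41) = 0.1 under Beta(0.62s, 0.38s). Normal approximation: (q−m)/√(m(1−m)/s) ≈ z_{0.1} = -1.28, so s ≈ 0.62·0.38·(-1.28)²/(0.41−0.62)² = 8.8.
At s = 8.8: P(θ<0.41) ≈ 0.102. Adjusting to match 0.1 gives s ≈ 8.91.
So α = 0.62·8.91 ≈ 5.53, β = 0.38·8.91 ≈ 3.39.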